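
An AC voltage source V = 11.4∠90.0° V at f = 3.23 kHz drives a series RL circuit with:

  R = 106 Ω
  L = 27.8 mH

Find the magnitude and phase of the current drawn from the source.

Step 1 — Angular frequency: ω = 2π·f = 2π·3230 = 2.029e+04 rad/s.
Step 2 — Component impedances:
  R: Z = R = 106 Ω
  L: Z = jωL = j·2.029e+04·0.0278 = 0 + j564.2 Ω
Step 3 — Series combination: Z_total = R + L = 106 + j564.2 Ω = 574.1∠79.4° Ω.
Step 4 — Source phasor: V = 11.4∠90.0° V = 0 + j11.4 V.
Step 5 — Ohm's law: I = V / Z_total = (0 + j11.4) / (106 + j564.2) = 0.01952 + j0.003667 A.
Step 6 — Convert to polar: |I| = 0.01986 A, ∠I = 10.6°.

I = 0.01986∠10.6° A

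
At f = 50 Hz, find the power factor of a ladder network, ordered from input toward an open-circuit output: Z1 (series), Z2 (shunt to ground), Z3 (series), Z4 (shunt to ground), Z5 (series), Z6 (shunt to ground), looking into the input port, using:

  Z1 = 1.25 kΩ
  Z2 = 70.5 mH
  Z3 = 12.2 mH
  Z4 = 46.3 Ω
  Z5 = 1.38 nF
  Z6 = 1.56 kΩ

Step 1 — Angular frequency: ω = 2π·f = 2π·50 = 314.2 rad/s.
Step 2 — Component impedances:
  Z1: Z = R = 1250 Ω
  Z2: Z = jωL = j·314.2·0.0705 = 0 + j22.15 Ω
  Z3: Z = jωL = j·314.2·0.0122 = 0 + j3.833 Ω
  Z4: Z = R = 46.3 Ω
  Z5: Z = 1/(jωC) = -j/(ω·C) = 0 - j2.307e+06 Ω
  Z6: Z = R = 1560 Ω
Step 3 — Ladder network (open output): work backward from the far end, alternating series and parallel combinations. Z_in = 1258 + j17.63 Ω = 1258∠0.8° Ω.
Step 4 — Power factor: PF = cos(φ) = Re(Z)/|Z| = 1258.1/1258.2 = 0.9999.
Step 5 — Type: Im(Z) = 17.63 ⇒ lagging (phase φ = 0.8°).

PF = 0.9999 (lagging, φ = 0.8°)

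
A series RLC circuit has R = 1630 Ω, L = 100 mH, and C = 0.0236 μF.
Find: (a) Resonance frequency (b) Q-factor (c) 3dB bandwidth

Step 1 — Resonance condition Im(Z)=0 gives ω₀ = 1/√(LC).
Step 2 — ω₀ = 1/√(0.1·2.36e-08) = 2.058e+04 rad/s.
Step 3 — f₀ = ω₀/(2π) = 3276 Hz.
Step 4 — Series Q: Q = ω₀L/R = 2.058e+04·0.1/1630 = 1.263.
Step 5 — 3dB bandwidth: Δω = ω₀/Q = 1.63e+04 rad/s; BW = Δω/(2π) = 2594 Hz.

(a) f₀ = 3276 Hz  (b) Q = 1.263  (c) BW = 2594 Hz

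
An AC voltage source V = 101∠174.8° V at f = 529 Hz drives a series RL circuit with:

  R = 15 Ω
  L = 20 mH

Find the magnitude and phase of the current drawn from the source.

Step 1 — Angular frequency: ω = 2π·f = 2π·529 = 3324 rad/s.
Step 2 — Component impedances:
  R: Z = R = 15 Ω
  L: Z = jωL = j·3324·0.02 = 0 + j66.48 Ω
Step 3 — Series combination: Z_total = R + L = 15 + j66.48 Ω = 68.15∠77.3° Ω.
Step 4 — Source phasor: V = 101∠174.8° V = -100.6 + j9.154 V.
Step 5 — Ohm's law: I = V / Z_total = (-100.6 + j9.154) / (15 + j66.48) = -0.1938 + j1.469 A.
Step 6 — Convert to polar: |I| = 1.482 A, ∠I = 97.5°.

I = 1.482∠97.5° A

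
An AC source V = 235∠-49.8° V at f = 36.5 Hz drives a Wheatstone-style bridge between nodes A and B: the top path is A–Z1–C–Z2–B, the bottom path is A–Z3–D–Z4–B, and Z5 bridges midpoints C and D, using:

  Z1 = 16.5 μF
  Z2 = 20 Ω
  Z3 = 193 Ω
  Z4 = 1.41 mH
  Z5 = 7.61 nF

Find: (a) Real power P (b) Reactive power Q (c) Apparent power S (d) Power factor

Step 1 — Angular frequency: ω = 2π·f = 2π·36.5 = 229.3 rad/s.
Step 2 — Component impedances:
  Z1: Z = 1/(jωC) = -j/(ω·C) = 0 - j264.3 Ω
  Z2: Z = R = 20 Ω
  Z3: Z = R = 193 Ω
  Z4: Z = jωL = j·229.3·0.00141 = 0 + j0.3234 Ω
  Z5: Z = 1/(jωC) = -j/(ω·C) = 0 - j5.73e+05 Ω
Step 3 — Bridge requires nodal analysis (the Z5 bridge couples midpoints C and D, so the two paths cannot be reduced to a simple series/parallel combination). Setting node B to ground and injecting 1 A at node A, the 3-node admittance system at A, C, D solves to V_A = Z_AB = 124.3 - j85.37 Ω = 150.8∠-34.5° Ω.
Step 4 — Source phasor: V = 235∠-49.8° V = 151.7 - j179.5 V.
Step 5 — Current: I = V / Z = 1.503 - j0.4117 A = 1.558∠-15.3° A.
Step 6 — Complex power: S = V·I* = 301.9 - j207.3 VA.
Step 7 — Real power: P = Re(S) = 301.9 W.
Step 8 — Reactive power: Q = Im(S) = -207.3 VAR.
Step 9 — Apparent power: |S| = 366.2 VA.
Step 10 — Power factor: PF = P/|S| = 0.8243 (leading).

(a) P = 301.9 W  (b) Q = -207.3 VAR  (c) S = 366.2 VA  (d) PF = 0.8243 (leading)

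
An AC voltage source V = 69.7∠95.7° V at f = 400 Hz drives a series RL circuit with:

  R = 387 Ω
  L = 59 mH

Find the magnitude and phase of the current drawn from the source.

Step 1 — Angular frequency: ω = 2π·f = 2π·400 = 2513 rad/s.
Step 2 — Component impedances:
  R: Z = R = 387 Ω
  L: Z = jωL = j·2513·0.059 = 0 + j148.3 Ω
Step 3 — Series combination: Z_total = R + L = 387 + j148.3 Ω = 414.4∠21.0° Ω.
Step 4 — Source phasor: V = 69.7∠95.7° V = -6.923 + j69.36 V.
Step 5 — Ohm's law: I = V / Z_total = (-6.923 + j69.36) / (387 + j148.3) = 0.04428 + j0.1622 A.
Step 6 — Convert to polar: |I| = 0.1682 A, ∠I = 74.7°.

I = 0.1682∠74.7° A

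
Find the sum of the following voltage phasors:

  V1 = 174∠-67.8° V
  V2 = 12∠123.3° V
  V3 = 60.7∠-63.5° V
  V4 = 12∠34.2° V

Step 1 — Convert each phasor to rectangular form:
  V1 = 174·(cos(-67.8°) + j·sin(-67.8°)) = 65.74 - j161.1 V
  V2 = 12·(cos(123.3°) + j·sin(123.3°)) = -6.588 + j10.03 V
  V3 = 60.7·(cos(-63.5°) + j·sin(-63.5°)) = 27.08 - j54.32 V
  V4 = 12·(cos(34.2°) + j·sin(34.2°)) = 9.925 + j6.745 V
Step 2 — Sum components: V_total = 96.17 - j198.6 V.
Step 3 — Convert to polar: |V_total| = 220.7 V, ∠V_total = -64.2°.

V_total = 220.7∠-64.2° V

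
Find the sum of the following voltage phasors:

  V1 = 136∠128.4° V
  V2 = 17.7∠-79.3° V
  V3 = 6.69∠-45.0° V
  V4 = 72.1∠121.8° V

Step 1 — Convert each phasor to rectangular form:
  V1 = 136·(cos(128.4°) + j·sin(128.4°)) = -84.48 + j106.6 V
  V2 = 17.7·(cos(-79.3°) + j·sin(-79.3°)) = 3.286 - j17.39 V
  V3 = 6.69·(cos(-45.0°) + j·sin(-45.0°)) = 4.731 - j4.731 V
  V4 = 72.1·(cos(121.8°) + j·sin(121.8°)) = -37.99 + j61.28 V
Step 2 — Sum components: V_total = -114.5 + j145.7 V.
Step 3 — Convert to polar: |V_total| = 185.3 V, ∠V_total = 128.1°.

V_total = 185.3∠128.1° V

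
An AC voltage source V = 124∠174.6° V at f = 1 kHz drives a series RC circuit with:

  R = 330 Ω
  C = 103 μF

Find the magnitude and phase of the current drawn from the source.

Step 1 — Angular frequency: ω = 2π·f = 2π·1000 = 6283 rad/s.
Step 2 — Component impedances:
  R: Z = R = 330 Ω
  C: Z = 1/(jωC) = -j/(ω·C) = 0 - j1.545 Ω
Step 3 — Series combination: Z_total = R + C = 330 - j1.545 Ω = 330∠-0.3° Ω.
Step 4 — Source phasor: V = 124∠174.6° V = -123.4 + j11.67 V.
Step 5 — Ohm's law: I = V / Z_total = (-123.4 + j11.67) / (330 - j1.545) = -0.3742 + j0.03361 A.
Step 6 — Convert to polar: |I| = 0.3758 A, ∠I = 174.9°.

I = 0.3758∠174.9° A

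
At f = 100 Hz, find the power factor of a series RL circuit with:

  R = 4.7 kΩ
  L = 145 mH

Step 1 — Angular frequency: ω = 2π·f = 2π·100 = 628.3 rad/s.
Step 2 — Component impedances:
  R: Z = R = 4700 Ω
  L: Z = jωL = j·628.3·0.145 = 0 + j91.11 Ω
Step 3 — Series combination: Z_total = R + L = 4700 + j91.11 Ω = 4701∠1.1° Ω.
Step 4 — Power factor: PF = cos(φ) = Re(Z)/|Z| = 4700/4701 = 0.9998.
Step 5 — Type: Im(Z) = 91.11 ⇒ lagging (phase φ = 1.1°).

PF = 0.9998 (lagging, φ = 1.1°)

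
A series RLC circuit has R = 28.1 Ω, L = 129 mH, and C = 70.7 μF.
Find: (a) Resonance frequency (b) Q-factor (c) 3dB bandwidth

Step 1 — Resonance: ω₀ = 1/√(LC) = 1/√(0.129·7.07e-05) = 331.1 rad/s.
Step 2 — f₀ = ω₀/(2π) = 52.7 Hz.
Step 3 — Series Q: Q = ω₀L/R = 331.1·0.129/28.1 = 1.52.
Step 4 — Bandwidth: Δω = ω₀/Q = 217.8 rad/s; BW = Δω/(2π) = 34.67 Hz.

(a) f₀ = 52.7 Hz  (b) Q = 1.52  (c) BW = 34.67 Hz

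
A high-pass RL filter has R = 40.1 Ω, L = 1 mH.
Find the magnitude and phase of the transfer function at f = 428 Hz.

Step 1 — Angular frequency: ω = 2π·428 = 2689 rad/s.
Step 2 — Transfer function: H(jω) = jωL/(R + jωL).
Step 3 — Numerator jωL = j·2.689; denominator R + jωL = 40.1 + j2.689.
Step 4 — H = 0.004477 + j0.06676.
Step 5 — Magnitude: |H| = 0.06691 (-23.5 dB); phase: φ = 86.2°.

|H| = 0.06691 (-23.5 dB), φ = 86.2°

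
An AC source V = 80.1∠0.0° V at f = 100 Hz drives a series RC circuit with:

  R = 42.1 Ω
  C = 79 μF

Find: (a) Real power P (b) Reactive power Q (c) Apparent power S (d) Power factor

Step 1 — Angular frequency: ω = 2π·f = 2π·100 = 628.3 rad/s.
Step 2 — Component impedances:
  R: Z = R = 42.1 Ω
  C: Z = 1/(jωC) = -j/(ω·C) = 0 - j20.15 Ω
Step 3 — Series combination: Z_total = R + C = 42.1 - j20.15 Ω = 46.67∠-25.6° Ω.
Step 4 — Source phasor: V = 80.1∠0.0° V = 80.1 V.
Step 5 — Current: I = V / Z = 1.548 + j0.7408 A = 1.716∠25.6° A.
Step 6 — Complex power: S = V·I* = 124 - j59.34 VA.
Step 7 — Real power: P = Re(S) = 124 W.
Step 8 — Reactive power: Q = Im(S) = -59.34 VAR.
Step 9 — Apparent power: |S| = 137.5 VA.
Step 10 — Power factor: PF = P/|S| = 0.902 (leading).

(a) P = 124 W  (b) Q = -59.34 VAR  (c) S = 137.5 VA  (d) PF = 0.902 (leading)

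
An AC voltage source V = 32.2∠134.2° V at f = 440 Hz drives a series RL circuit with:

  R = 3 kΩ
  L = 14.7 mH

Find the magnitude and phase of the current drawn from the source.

Step 1 — Angular frequency: ω = 2π·f = 2π·440 = 2765 rad/s.
Step 2 — Component impedances:
  R: Z = R = 3000 Ω
  L: Z = jωL = j·2765·0.0147 = 0 + j40.64 Ω
Step 3 — Series combination: Z_total = R + L = 3000 + j40.64 Ω = 3000∠0.8° Ω.
Step 4 — Source phasor: V = 32.2∠134.2° V = -22.45 + j23.08 V.
Step 5 — Ohm's law: I = V / Z_total = (-22.45 + j23.08) / (3000 + j40.64) = -0.007377 + j0.007795 A.
Step 6 — Convert to polar: |I| = 0.01073 A, ∠I = 133.4°.

I = 0.01073∠133.4° A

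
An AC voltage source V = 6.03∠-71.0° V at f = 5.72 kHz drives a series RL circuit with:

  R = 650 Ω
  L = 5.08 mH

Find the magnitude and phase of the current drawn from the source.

Step 1 — Angular frequency: ω = 2π·f = 2π·5720 = 3.594e+04 rad/s.
Step 2 — Component impedances:
  R: Z = R = 650 Ω
  L: Z = jωL = j·3.594e+04·0.00508 = 0 + j182.6 Ω
Step 3 — Series combination: Z_total = R + L = 650 + j182.6 Ω = 675.2∠15.7° Ω.
Step 4 — Source phasor: V = 6.03∠-71.0° V = 1.963 - j5.701 V.
Step 5 — Ohm's law: I = V / Z_total = (1.963 - j5.701) / (650 + j182.6) = 0.0005158 - j0.008916 A.
Step 6 — Convert to polar: |I| = 0.008931 A, ∠I = -86.7°.

I = 0.008931∠-86.7° A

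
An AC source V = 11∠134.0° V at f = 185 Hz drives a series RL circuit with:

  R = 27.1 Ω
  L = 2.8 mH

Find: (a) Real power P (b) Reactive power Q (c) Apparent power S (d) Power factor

Step 1 — Angular frequency: ω = 2π·f = 2π·185 = 1162 rad/s.
Step 2 — Component impedances:
  R: Z = R = 27.1 Ω
  L: Z = jωL = j·1162·0.0028 = 0 + j3.255 Ω
Step 3 — Series combination: Z_total = R + L = 27.1 + j3.255 Ω = 27.29∠6.8° Ω.
Step 4 — Source phasor: V = 11∠134.0° V = -7.641 + j7.913 V.
Step 5 — Current: I = V / Z = -0.2434 + j0.3212 A = 0.403∠127.2° A.
Step 6 — Complex power: S = V·I* = 4.401 + j0.5286 VA.
Step 7 — Real power: P = Re(S) = 4.401 W.
Step 8 — Reactive power: Q = Im(S) = 0.5286 VAR.
Step 9 — Apparent power: |S| = 4.433 VA.
Step 10 — Power factor: PF = P/|S| = 0.9929 (lagging).

(a) P = 4.401 W  (b) Q = 0.5286 VAR  (c) S = 4.433 VA  (d) PF = 0.9929 (lagging)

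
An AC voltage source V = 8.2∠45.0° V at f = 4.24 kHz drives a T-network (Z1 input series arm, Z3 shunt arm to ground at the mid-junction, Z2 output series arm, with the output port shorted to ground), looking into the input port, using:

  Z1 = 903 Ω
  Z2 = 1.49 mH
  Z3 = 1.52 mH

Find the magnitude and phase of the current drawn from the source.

Step 1 — Angular frequency: ω = 2π·f = 2π·4240 = 2.664e+04 rad/s.
Step 2 — Component impedances:
  Z1: Z = R = 903 Ω
  Z2: Z = jωL = j·2.664e+04·0.00149 = 0 + j39.69 Ω
  Z3: Z = jωL = j·2.664e+04·0.00152 = 0 + j40.49 Ω
Step 3 — With the output port shorted to ground, the output series arm Z2 runs from the junction to ground; the shunt arm Z3 also runs from the junction to ground. They appear in parallel: Z3 || Z2 = 0 + j20.05 Ω.
Step 4 — Series with input arm Z1: Z_in = Z1 + (Z3 || Z2) = 903 + j20.05 Ω = 903.2∠1.3° Ω.
Step 5 — Source phasor: V = 8.2∠45.0° V = 5.798 + j5.798 V.
Step 6 — Ohm's law: I = V / Z_total = (5.798 + j5.798) / (903 + j20.05) = 0.00656 + j0.006275 A.
Step 7 — Convert to polar: |I| = 0.009079 A, ∠I = 43.7°.

I = 0.009079∠43.7° A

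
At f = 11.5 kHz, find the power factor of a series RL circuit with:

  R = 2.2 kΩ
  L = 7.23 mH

Step 1 — Angular frequency: ω = 2π·f = 2π·1.15e+04 = 7.226e+04 rad/s.
Step 2 — Component impedances:
  R: Z = R = 2200 Ω
  L: Z = jωL = j·7.226e+04·0.00723 = 0 + j522.4 Ω
Step 3 — Series combination: Z_total = R + L = 2200 + j522.4 Ω = 2261∠13.4° Ω.
Step 4 — Power factor: PF = cos(φ) = Re(Z)/|Z| = 2200/2261.2 = 0.9729.
Step 5 — Type: Im(Z) = 522.4 ⇒ lagging (phase φ = 13.4°).

PF = 0.9729 (lagging, φ = 13.4°)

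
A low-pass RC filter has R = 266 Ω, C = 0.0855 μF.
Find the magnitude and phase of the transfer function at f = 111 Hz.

Step 1 — Angular frequency: ω = 2π·111 = 697.4 rad/s.
Step 2 — Transfer function: H(jω) = 1/(1 + jωRC).
Step 3 — Denominator: 1 + jωRC = 1 + j·697.4·266·8.55e-08 = 1 + j0.01586.
Step 4 — H = 0.9997 - j0.01586.
Step 5 — Magnitude: |H| = 0.9999 (-0.0 dB); phase: φ = -0.9°.

|H| = 0.9999 (-0.0 dB), φ = -0.9°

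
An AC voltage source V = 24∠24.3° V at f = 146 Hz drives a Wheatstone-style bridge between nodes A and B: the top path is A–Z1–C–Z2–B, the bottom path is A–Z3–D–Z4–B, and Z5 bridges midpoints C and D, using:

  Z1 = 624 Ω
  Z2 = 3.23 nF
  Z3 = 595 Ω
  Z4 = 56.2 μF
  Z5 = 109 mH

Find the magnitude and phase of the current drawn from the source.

Step 1 — Angular frequency: ω = 2π·f = 2π·146 = 917.3 rad/s.
Step 2 — Component impedances:
  Z1: Z = R = 624 Ω
  Z2: Z = 1/(jωC) = -j/(ω·C) = 0 - j3.375e+05 Ω
  Z3: Z = R = 595 Ω
  Z4: Z = 1/(jωC) = -j/(ω·C) = 0 - j19.4 Ω
  Z5: Z = jωL = j·917.3·0.109 = 0 + j99.99 Ω
Step 3 — Bridge requires nodal analysis (the Z5 bridge couples midpoints C and D, so the two paths cannot be reduced to a simple series/parallel combination). Setting node B to ground and injecting 1 A at node A, the 3-node admittance system at A, C, D solves to V_A = Z_AB = 306.5 + j4.269 Ω = 306.5∠0.8° Ω.
Step 4 — Source phasor: V = 24∠24.3° V = 21.87 + j9.876 V.
Step 5 — Ohm's law: I = V / Z_total = (21.87 + j9.876) / (306.5 + j4.269) = 0.0718 + j0.03122 A.
Step 6 — Convert to polar: |I| = 0.07829 A, ∠I = 23.5°.

I = 0.07829∠23.5° A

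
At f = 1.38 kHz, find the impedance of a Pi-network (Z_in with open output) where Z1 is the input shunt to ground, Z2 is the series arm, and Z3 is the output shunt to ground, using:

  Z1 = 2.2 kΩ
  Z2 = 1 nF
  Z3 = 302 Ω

Step 1 — Angular frequency: ω = 2π·f = 2π·1380 = 8671 rad/s.
Step 2 — Component impedances:
  Z1: Z = R = 2200 Ω
  Z2: Z = 1/(jωC) = -j/(ω·C) = 0 - j1.153e+05 Ω
  Z3: Z = R = 302 Ω
Step 3 — With open output, the series arm Z2 and the output shunt Z3 appear in series to ground: Z2 + Z3 = 302 - j1.153e+05 Ω.
Step 4 — Parallel with input shunt Z1: Z_in = Z1 || (Z2 + Z3) = 2199 - j41.95 Ω = 2199∠-1.1° Ω.

Z = 2199 - j41.95 Ω = 2199∠-1.1° Ω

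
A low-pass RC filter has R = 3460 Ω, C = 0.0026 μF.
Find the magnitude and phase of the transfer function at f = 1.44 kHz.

Step 1 — Angular frequency: ω = 2π·1440 = 9048 rad/s.
Step 2 — Transfer function: H(jω) = 1/(1 + jωRC).
Step 3 — Denominator: 1 + jωRC = 1 + j·9048·3460·2.6e-09 = 1 + j0.08139.
Step 4 — H = 0.9934 - j0.08086.
Step 5 — Magnitude: |H| = 0.9967 (-0.0 dB); phase: φ = -4.7°.

|H| = 0.9967 (-0.0 dB), φ = -4.7°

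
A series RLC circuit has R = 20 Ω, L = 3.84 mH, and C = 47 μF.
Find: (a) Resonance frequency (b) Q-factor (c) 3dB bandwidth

Step 1 — Resonance condition Im(Z)=0 gives ω₀ = 1/√(LC).
Step 2 — ω₀ = 1/√(0.00384·4.7e-05) = 2354 rad/s.
Step 3 — f₀ = ω₀/(2π) = 374.6 Hz.
Step 4 — Series Q: Q = ω₀L/R = 2354·0.00384/20 = 0.4519.
Step 5 — 3dB bandwidth: Δω = ω₀/Q = 5208 rad/s; BW = Δω/(2π) = 828.9 Hz.

(a) f₀ = 374.6 Hz  (b) Q = 0.4519  (c) BW = 828.9 Hz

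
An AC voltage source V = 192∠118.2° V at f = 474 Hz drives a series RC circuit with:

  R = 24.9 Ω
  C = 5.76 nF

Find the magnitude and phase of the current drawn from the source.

Step 1 — Angular frequency: ω = 2π·f = 2π·474 = 2978 rad/s.
Step 2 — Component impedances:
  R: Z = R = 24.9 Ω
  C: Z = 1/(jωC) = -j/(ω·C) = 0 - j5.829e+04 Ω
Step 3 — Series combination: Z_total = R + C = 24.9 - j5.829e+04 Ω = 5.829e+04∠-90.0° Ω.
Step 4 — Source phasor: V = 192∠118.2° V = -90.73 + j169.2 V.
Step 5 — Ohm's law: I = V / Z_total = (-90.73 + j169.2) / (24.9 - j5.829e+04) = -0.002903 - j0.001555 A.
Step 6 — Convert to polar: |I| = 0.003294 A, ∠I = -151.8°.

I = 0.003294∠-151.8° A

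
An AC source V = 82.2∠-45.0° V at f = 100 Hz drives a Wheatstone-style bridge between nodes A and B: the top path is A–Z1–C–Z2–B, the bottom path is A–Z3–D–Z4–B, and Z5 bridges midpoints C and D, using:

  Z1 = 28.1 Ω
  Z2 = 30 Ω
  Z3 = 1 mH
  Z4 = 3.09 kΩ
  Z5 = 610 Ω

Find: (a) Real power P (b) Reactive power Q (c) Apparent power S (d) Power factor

Step 1 — Angular frequency: ω = 2π·f = 2π·100 = 628.3 rad/s.
Step 2 — Component impedances:
  Z1: Z = R = 28.1 Ω
  Z2: Z = R = 30 Ω
  Z3: Z = jωL = j·628.3·0.001 = 0 + j0.6283 Ω
  Z4: Z = R = 3090 Ω
  Z5: Z = R = 610 Ω
Step 3 — Bridge requires nodal analysis (the Z5 bridge couples midpoints C and D, so the two paths cannot be reduced to a simple series/parallel combination). Setting node B to ground and injecting 1 A at node A, the 3-node admittance system at A, C, D solves to V_A = Z_AB = 55.84 + j0.002362 Ω = 55.84∠0.0° Ω.
Step 4 — Source phasor: V = 82.2∠-45.0° V = 58.12 - j58.12 V.
Step 5 — Current: I = V / Z = 1.041 - j1.041 A = 1.472∠-45.0° A.
Step 6 — Complex power: S = V·I* = 121 + j0.005119 VA.
Step 7 — Real power: P = Re(S) = 121 W.
Step 8 — Reactive power: Q = Im(S) = 0.005119 VAR.
Step 9 — Apparent power: |S| = 121 VA.
Step 10 — Power factor: PF = P/|S| = 1 (lagging).

(a) P = 121 W  (b) Q = 0.005119 VAR  (c) S = 121 VA  (d) PF = 1 (lagging)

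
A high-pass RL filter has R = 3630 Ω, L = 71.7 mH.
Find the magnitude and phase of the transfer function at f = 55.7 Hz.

Step 1 — Angular frequency: ω = 2π·55.7 = 350 rad/s.
Step 2 — Transfer function: H(jω) = jωL/(R + jωL).
Step 3 — Numerator jωL = j·25.09; denominator R + jωL = 3630 + j25.09.
Step 4 — H = 4.778e-05 + j0.006912.
Step 5 — Magnitude: |H| = 0.006913 (-43.2 dB); phase: φ = 89.6°.

|H| = 0.006913 (-43.2 dB), φ = 89.6°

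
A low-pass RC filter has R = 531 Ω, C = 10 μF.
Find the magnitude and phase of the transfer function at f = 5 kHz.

Step 1 — Angular frequency: ω = 2π·5000 = 3.142e+04 rad/s.
Step 2 — Transfer function: H(jω) = 1/(1 + jωRC).
Step 3 — Denominator: 1 + jωRC = 1 + j·3.142e+04·531·1e-05 = 1 + j166.8.
Step 4 — H = 3.593e-05 - j0.005994.
Step 5 — Magnitude: |H| = 0.005994 (-44.4 dB); phase: φ = -89.7°.

|H| = 0.005994 (-44.4 dB), φ = -89.7°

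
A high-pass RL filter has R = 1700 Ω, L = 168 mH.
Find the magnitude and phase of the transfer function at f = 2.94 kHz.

Step 1 — Angular frequency: ω = 2π·2940 = 1.847e+04 rad/s.
Step 2 — Transfer function: H(jω) = jωL/(R + jωL).
Step 3 — Numerator jωL = j·3103; denominator R + jωL = 1700 + j3103.
Step 4 — H = 0.7692 + j0.4214.
Step 5 — Magnitude: |H| = 0.877 (-1.1 dB); phase: φ = 28.7°.

|H| = 0.877 (-1.1 dB), φ = 28.7°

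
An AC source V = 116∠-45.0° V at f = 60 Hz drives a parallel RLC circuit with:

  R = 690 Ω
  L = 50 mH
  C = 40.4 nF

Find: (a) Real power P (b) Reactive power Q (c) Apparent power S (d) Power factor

Step 1 — Angular frequency: ω = 2π·f = 2π·60 = 377 rad/s.
Step 2 — Component impedances:
  R: Z = R = 690 Ω
  L: Z = jωL = j·377·0.05 = 0 + j18.85 Ω
  C: Z = 1/(jωC) = -j/(ω·C) = 0 - j6.566e+04 Ω
Step 3 — Parallel combination: 1/Z_total = 1/R + 1/L + 1/C; Z_total = 0.5148 + j18.84 Ω = 18.85∠88.4° Ω.
Step 4 — Source phasor: V = 116∠-45.0° V = 82.02 - j82.02 V.
Step 5 — Current: I = V / Z = -4.231 - j4.469 A = 6.155∠-133.4° A.
Step 6 — Complex power: S = V·I* = 19.5 + j713.7 VA.
Step 7 — Real power: P = Re(S) = 19.5 W.
Step 8 — Reactive power: Q = Im(S) = 713.7 VAR.
Step 9 — Apparent power: |S| = 713.9 VA.
Step 10 — Power factor: PF = P/|S| = 0.02732 (lagging).

(a) P = 19.5 W  (b) Q = 713.7 VAR  (c) S = 713.9 VA  (d) PF = 0.02732 (lagging)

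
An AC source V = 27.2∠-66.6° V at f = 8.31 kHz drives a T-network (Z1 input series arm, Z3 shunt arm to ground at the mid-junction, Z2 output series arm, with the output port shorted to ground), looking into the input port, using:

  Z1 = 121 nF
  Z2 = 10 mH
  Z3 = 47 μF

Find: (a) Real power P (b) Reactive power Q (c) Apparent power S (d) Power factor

Step 1 — Angular frequency: ω = 2π·f = 2π·8310 = 5.221e+04 rad/s.
Step 2 — Component impedances:
  Z1: Z = 1/(jωC) = -j/(ω·C) = 0 - j158.3 Ω
  Z2: Z = jωL = j·5.221e+04·0.01 = 0 + j522.1 Ω
  Z3: Z = 1/(jωC) = -j/(ω·C) = 0 - j0.4075 Ω
Step 3 — With the output port shorted to ground, the output series arm Z2 runs from the junction to ground; the shunt arm Z3 also runs from the junction to ground. They appear in parallel: Z3 || Z2 = 0 - j0.4078 Ω.
Step 4 — Series with input arm Z1: Z_in = Z1 + (Z3 || Z2) = 0 - j158.7 Ω = 158.7∠-90.0° Ω.
Step 5 — Source phasor: V = 27.2∠-66.6° V = 10.8 - j24.96 V.
Step 6 — Current: I = V / Z = 0.1573 + j0.06807 A = 0.1714∠23.4° A.
Step 7 — Complex power: S = V·I* = 0 - j4.662 VA.
Step 8 — Real power: P = Re(S) = 0 W.
Step 9 — Reactive power: Q = Im(S) = -4.662 VAR.
Step 10 — Apparent power: |S| = 4.662 VA.
Step 11 — Power factor: PF = P/|S| = 0 (leading).

(a) P = 0 W  (b) Q = -4.662 VAR  (c) S = 4.662 VA  (d) PF = 0 (leading)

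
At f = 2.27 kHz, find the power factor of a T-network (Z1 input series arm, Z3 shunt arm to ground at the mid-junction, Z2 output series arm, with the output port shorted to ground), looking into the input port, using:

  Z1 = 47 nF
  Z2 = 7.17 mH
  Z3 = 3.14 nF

Step 1 — Angular frequency: ω = 2π·f = 2π·2270 = 1.426e+04 rad/s.
Step 2 — Component impedances:
  Z1: Z = 1/(jωC) = -j/(ω·C) = 0 - j1492 Ω
  Z2: Z = jωL = j·1.426e+04·0.00717 = 0 + j102.3 Ω
  Z3: Z = 1/(jωC) = -j/(ω·C) = 0 - j2.233e+04 Ω
Step 3 — With the output port shorted to ground, the output series arm Z2 runs from the junction to ground; the shunt arm Z3 also runs from the junction to ground. They appear in parallel: Z3 || Z2 = 0 + j102.7 Ω.
Step 4 — Series with input arm Z1: Z_in = Z1 + (Z3 || Z2) = 0 - j1389 Ω = 1389∠-90.0° Ω.
Step 5 — Power factor: PF = cos(φ) = Re(Z)/|Z| = 0/1389 = 0.
Step 6 — Type: Im(Z) = -1389 ⇒ leading (phase φ = -90.0°).

PF = 0 (leading, φ = -90.0°)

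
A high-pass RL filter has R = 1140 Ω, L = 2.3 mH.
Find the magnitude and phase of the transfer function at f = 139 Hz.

Step 1 — Angular frequency: ω = 2π·139 = 873.4 rad/s.
Step 2 — Transfer function: H(jω) = jωL/(R + jωL).
Step 3 — Numerator jωL = j·2.009; denominator R + jωL = 1140 + j2.009.
Step 4 — H = 3.105e-06 + j0.001762.
Step 5 — Magnitude: |H| = 0.001762 (-55.1 dB); phase: φ = 89.9°.

|H| = 0.001762 (-55.1 dB), φ = 89.9°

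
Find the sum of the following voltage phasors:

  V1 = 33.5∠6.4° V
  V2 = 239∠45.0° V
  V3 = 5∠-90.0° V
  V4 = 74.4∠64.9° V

Step 1 — Convert each phasor to rectangular form:
  V1 = 33.5·(cos(6.4°) + j·sin(6.4°)) = 33.29 + j3.734 V
  V2 = 239·(cos(45.0°) + j·sin(45.0°)) = 169 + j169 V
  V3 = 5·(cos(-90.0°) + j·sin(-90.0°)) = 0 - j5 V
  V4 = 74.4·(cos(64.9°) + j·sin(64.9°)) = 31.56 + j67.37 V
Step 2 — Sum components: V_total = 233.9 + j235.1 V.
Step 3 — Convert to polar: |V_total| = 331.6 V, ∠V_total = 45.2°.

V_total = 331.6∠45.2° V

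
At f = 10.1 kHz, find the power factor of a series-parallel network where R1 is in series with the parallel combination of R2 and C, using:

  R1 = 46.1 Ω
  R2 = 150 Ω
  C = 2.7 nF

Step 1 — Angular frequency: ω = 2π·f = 2π·1.01e+04 = 6.346e+04 rad/s.
Step 2 — Component impedances:
  R1: Z = R = 46.1 Ω
  R2: Z = R = 150 Ω
  C: Z = 1/(jωC) = -j/(ω·C) = 0 - j5836 Ω
Step 3 — Parallel branch: R2 || C = 1/(1/R2 + 1/C) = 149.9 - j3.853 Ω.
Step 4 — Series with R1: Z_total = R1 + (R2 || C) = 196 - j3.853 Ω = 196∠-1.1° Ω.
Step 5 — Power factor: PF = cos(φ) = Re(Z)/|Z| = 196/196.04 = 0.9998.
Step 6 — Type: Im(Z) = -3.853 ⇒ leading (phase φ = -1.1°).

PF = 0.9998 (leading, φ = -1.1°)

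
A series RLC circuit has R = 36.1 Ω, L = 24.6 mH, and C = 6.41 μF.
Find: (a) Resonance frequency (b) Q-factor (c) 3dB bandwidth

Step 1 — Resonance: ω₀ = 1/√(LC) = 1/√(0.0246·6.41e-06) = 2518 rad/s.
Step 2 — f₀ = ω₀/(2π) = 400.8 Hz.
Step 3 — Series Q: Q = ω₀L/R = 2518·0.0246/36.1 = 1.716.
Step 4 — Bandwidth: Δω = ω₀/Q = 1467 rad/s; BW = Δω/(2π) = 233.6 Hz.

(a) f₀ = 400.8 Hz  (b) Q = 1.716  (c) BW = 233.6 Hz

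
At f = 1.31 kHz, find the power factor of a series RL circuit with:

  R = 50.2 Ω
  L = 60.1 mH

Step 1 — Angular frequency: ω = 2π·f = 2π·1310 = 8231 rad/s.
Step 2 — Component impedances:
  R: Z = R = 50.2 Ω
  L: Z = jωL = j·8231·0.0601 = 0 + j494.7 Ω
Step 3 — Series combination: Z_total = R + L = 50.2 + j494.7 Ω = 497.2∠84.2° Ω.
Step 4 — Power factor: PF = cos(φ) = Re(Z)/|Z| = 50.2/497.2 = 0.101.
Step 5 — Type: Im(Z) = 494.7 ⇒ lagging (phase φ = 84.2°).

PF = 0.101 (lagging, φ = 84.2°)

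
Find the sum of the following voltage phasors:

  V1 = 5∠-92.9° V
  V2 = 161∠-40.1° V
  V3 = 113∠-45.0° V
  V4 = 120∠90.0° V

Step 1 — Convert each phasor to rectangular form:
  V1 = 5·(cos(-92.9°) + j·sin(-92.9°)) = -0.253 - j4.994 V
  V2 = 161·(cos(-40.1°) + j·sin(-40.1°)) = 123.2 - j103.7 V
  V3 = 113·(cos(-45.0°) + j·sin(-45.0°)) = 79.9 - j79.9 V
  V4 = 120·(cos(90.0°) + j·sin(90.0°)) = 0 + j120 V
Step 2 — Sum components: V_total = 202.8 - j68.6 V.
Step 3 — Convert to polar: |V_total| = 214.1 V, ∠V_total = -18.7°.

V_total = 214.1∠-18.7° V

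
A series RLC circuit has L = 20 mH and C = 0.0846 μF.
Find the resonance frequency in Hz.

Step 1 — Resonance condition Im(Z)=0 gives ω₀ = 1/√(LC).
Step 2 — ω₀ = 1/√(0.02·8.46e-08) = 2.431e+04 rad/s.
Step 3 — f₀ = ω₀/(2π) = 3869 Hz.

f₀ = 3869 Hz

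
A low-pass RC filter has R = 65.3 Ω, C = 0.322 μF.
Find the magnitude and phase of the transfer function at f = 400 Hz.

Step 1 — Angular frequency: ω = 2π·400 = 2513 rad/s.
Step 2 — Transfer function: H(jω) = 1/(1 + jωRC).
Step 3 — Denominator: 1 + jωRC = 1 + j·2513·65.3·3.22e-07 = 1 + j0.05285.
Step 4 — H = 0.9972 - j0.0527.
Step 5 — Magnitude: |H| = 0.9986 (-0.0 dB); phase: φ = -3.0°.

|H| = 0.9986 (-0.0 dB), φ = -3.0°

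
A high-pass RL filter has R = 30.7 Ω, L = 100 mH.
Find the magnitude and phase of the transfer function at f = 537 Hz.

Step 1 — Angular frequency: ω = 2π·537 = 3374 rad/s.
Step 2 — Transfer function: H(jω) = jωL/(R + jωL).
Step 3 — Numerator jωL = j·337.4; denominator R + jωL = 30.7 + j337.4.
Step 4 — H = 0.9918 + j0.09024.
Step 5 — Magnitude: |H| = 0.9959 (-0.0 dB); phase: φ = 5.2°.

|H| = 0.9959 (-0.0 dB), φ = 5.2°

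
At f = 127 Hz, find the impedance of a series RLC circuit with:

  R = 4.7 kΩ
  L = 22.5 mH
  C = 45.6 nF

Step 1 — Angular frequency: ω = 2π·f = 2π·127 = 798 rad/s.
Step 2 — Component impedances:
  R: Z = R = 4700 Ω
  L: Z = jωL = j·798·0.0225 = 0 + j17.95 Ω
  C: Z = 1/(jωC) = -j/(ω·C) = 0 - j2.748e+04 Ω
Step 3 — Series combination: Z_total = R + L + C = 4700 - j2.746e+04 Ω = 2.786e+04∠-80.3° Ω.

Z = 4700 - j2.746e+04 Ω = 2.786e+04∠-80.3° Ω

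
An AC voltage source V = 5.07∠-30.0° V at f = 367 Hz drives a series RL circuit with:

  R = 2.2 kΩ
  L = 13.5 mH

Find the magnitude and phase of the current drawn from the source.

Step 1 — Angular frequency: ω = 2π·f = 2π·367 = 2306 rad/s.
Step 2 — Component impedances:
  R: Z = R = 2200 Ω
  L: Z = jωL = j·2306·0.0135 = 0 + j31.13 Ω
Step 3 — Series combination: Z_total = R + L = 2200 + j31.13 Ω = 2200∠0.8° Ω.
Step 4 — Source phasor: V = 5.07∠-30.0° V = 4.391 - j2.535 V.
Step 5 — Ohm's law: I = V / Z_total = (4.391 - j2.535) / (2200 + j31.13) = 0.001979 - j0.00118 A.
Step 6 — Convert to polar: |I| = 0.002304 A, ∠I = -30.8°.

I = 0.002304∠-30.8° A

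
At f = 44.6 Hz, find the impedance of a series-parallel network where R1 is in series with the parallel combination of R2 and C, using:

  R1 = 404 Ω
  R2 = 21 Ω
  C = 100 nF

Step 1 — Angular frequency: ω = 2π·f = 2π·44.6 = 280.2 rad/s.
Step 2 — Component impedances:
  R1: Z = R = 404 Ω
  R2: Z = R = 21 Ω
  C: Z = 1/(jωC) = -j/(ω·C) = 0 - j3.568e+04 Ω
Step 3 — Parallel branch: R2 || C = 1/(1/R2 + 1/C) = 21 - j0.01236 Ω.
Step 4 — Series with R1: Z_total = R1 + (R2 || C) = 425 - j0.01236 Ω = 425∠-0.0° Ω.

Z = 425 - j0.01236 Ω = 425∠-0.0° Ω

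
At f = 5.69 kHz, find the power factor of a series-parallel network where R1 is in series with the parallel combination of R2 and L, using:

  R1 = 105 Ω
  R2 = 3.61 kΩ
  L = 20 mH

Step 1 — Angular frequency: ω = 2π·f = 2π·5690 = 3.575e+04 rad/s.
Step 2 — Component impedances:
  R1: Z = R = 105 Ω
  R2: Z = R = 3610 Ω
  L: Z = jωL = j·3.575e+04·0.02 = 0 + j715 Ω
Step 3 — Parallel branch: R2 || L = 1/(1/R2 + 1/L) = 136.3 + j688 Ω.
Step 4 — Series with R1: Z_total = R1 + (R2 || L) = 241.3 + j688 Ω = 729.1∠70.7° Ω.
Step 5 — Power factor: PF = cos(φ) = Re(Z)/|Z| = 241.28/729.11 = 0.3309.
Step 6 — Type: Im(Z) = 688 ⇒ lagging (phase φ = 70.7°).

PF = 0.3309 (lagging, φ = 70.7°)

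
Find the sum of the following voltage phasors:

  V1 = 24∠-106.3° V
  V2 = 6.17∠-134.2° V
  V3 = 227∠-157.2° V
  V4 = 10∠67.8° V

Step 1 — Convert each phasor to rectangular form:
  V1 = 24·(cos(-106.3°) + j·sin(-106.3°)) = -6.736 - j23.04 V
  V2 = 6.17·(cos(-134.2°) + j·sin(-134.2°)) = -4.302 - j4.423 V
  V3 = 227·(cos(-157.2°) + j·sin(-157.2°)) = -209.3 - j87.97 V
  V4 = 10·(cos(67.8°) + j·sin(67.8°)) = 3.778 + j9.259 V
Step 2 — Sum components: V_total = -216.5 - j106.2 V.
Step 3 — Convert to polar: |V_total| = 241.1 V, ∠V_total = -153.9°.

V_total = 241.1∠-153.9° V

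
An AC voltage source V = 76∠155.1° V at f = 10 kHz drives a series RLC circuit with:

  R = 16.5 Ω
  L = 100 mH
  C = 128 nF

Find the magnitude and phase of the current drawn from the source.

Step 1 — Angular frequency: ω = 2π·f = 2π·1e+04 = 6.283e+04 rad/s.
Step 2 — Component impedances:
  R: Z = R = 16.5 Ω
  L: Z = jωL = j·6.283e+04·0.1 = 0 + j6283 Ω
  C: Z = 1/(jωC) = -j/(ω·C) = 0 - j124.3 Ω
Step 3 — Series combination: Z_total = R + L + C = 16.5 + j6159 Ω = 6159∠89.8° Ω.
Step 4 — Source phasor: V = 76∠155.1° V = -68.94 + j32 V.
Step 5 — Ohm's law: I = V / Z_total = (-68.94 + j32) / (16.5 + j6159) = 0.005166 + j0.01121 A.
Step 6 — Convert to polar: |I| = 0.01234 A, ∠I = 65.3°.

I = 0.01234∠65.3° A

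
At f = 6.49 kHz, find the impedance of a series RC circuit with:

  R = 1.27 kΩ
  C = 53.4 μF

Step 1 — Angular frequency: ω = 2π·f = 2π·6490 = 4.078e+04 rad/s.
Step 2 — Component impedances:
  R: Z = R = 1270 Ω
  C: Z = 1/(jωC) = -j/(ω·C) = 0 - j0.4592 Ω
Step 3 — Series combination: Z_total = R + C = 1270 - j0.4592 Ω = 1270∠-0.0° Ω.

Z = 1270 - j0.4592 Ω = 1270∠-0.0° Ω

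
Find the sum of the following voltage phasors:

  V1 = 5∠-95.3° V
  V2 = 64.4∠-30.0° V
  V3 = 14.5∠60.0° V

Step 1 — Convert each phasor to rectangular form:
  V1 = 5·(cos(-95.3°) + j·sin(-95.3°)) = -0.4619 - j4.979 V
  V2 = 64.4·(cos(-30.0°) + j·sin(-30.0°)) = 55.77 - j32.2 V
  V3 = 14.5·(cos(60.0°) + j·sin(60.0°)) = 7.25 + j12.56 V
Step 2 — Sum components: V_total = 62.56 - j24.62 V.
Step 3 — Convert to polar: |V_total| = 67.23 V, ∠V_total = -21.5°.

V_total = 67.23∠-21.5° V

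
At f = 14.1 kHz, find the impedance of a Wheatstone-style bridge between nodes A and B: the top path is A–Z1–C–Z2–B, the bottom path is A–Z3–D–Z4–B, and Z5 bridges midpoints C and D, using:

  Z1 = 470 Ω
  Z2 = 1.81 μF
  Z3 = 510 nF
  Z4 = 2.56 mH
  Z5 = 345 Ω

Step 1 — Angular frequency: ω = 2π·f = 2π·1.41e+04 = 8.859e+04 rad/s.
Step 2 — Component impedances:
  Z1: Z = R = 470 Ω
  Z2: Z = 1/(jωC) = -j/(ω·C) = 0 - j6.236 Ω
  Z3: Z = 1/(jωC) = -j/(ω·C) = 0 - j22.13 Ω
  Z4: Z = jωL = j·8.859e+04·0.00256 = 0 + j226.8 Ω
  Z5: Z = R = 345 Ω
Step 3 — Bridge requires nodal analysis (the Z5 bridge couples midpoints C and D, so the two paths cannot be reduced to a simple series/parallel combination). Setting node B to ground and injecting 1 A at node A, the 3-node admittance system at A, C, D solves to V_A = Z_AB = 109.1 + j86.1 Ω = 139∠38.3° Ω.

Z = 109.1 + j86.1 Ω = 139∠38.3° Ω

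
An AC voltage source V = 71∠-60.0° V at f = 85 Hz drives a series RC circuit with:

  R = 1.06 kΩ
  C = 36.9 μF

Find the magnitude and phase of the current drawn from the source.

Step 1 — Angular frequency: ω = 2π·f = 2π·85 = 534.1 rad/s.
Step 2 — Component impedances:
  R: Z = R = 1060 Ω
  C: Z = 1/(jωC) = -j/(ω·C) = 0 - j50.74 Ω
Step 3 — Series combination: Z_total = R + C = 1060 - j50.74 Ω = 1061∠-2.7° Ω.
Step 4 — Source phasor: V = 71∠-60.0° V = 35.5 - j61.49 V.
Step 5 — Ohm's law: I = V / Z_total = (35.5 - j61.49) / (1060 - j50.74) = 0.03618 - j0.05628 A.
Step 6 — Convert to polar: |I| = 0.0669 A, ∠I = -57.3°.

I = 0.0669∠-57.3° A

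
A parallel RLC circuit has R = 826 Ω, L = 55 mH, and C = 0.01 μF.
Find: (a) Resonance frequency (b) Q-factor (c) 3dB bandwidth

Step 1 — Resonance: ω₀ = 1/√(LC) = 1/√(0.055·1e-08) = 4.264e+04 rad/s.
Step 2 — f₀ = ω₀/(2π) = 6786 Hz.
Step 3 — Parallel Q: Q = R/(ω₀L) = 826/(4.264e+04·0.055) = 0.3522.
Step 4 — Bandwidth: Δω = ω₀/Q = 1.211e+05 rad/s; BW = Δω/(2π) = 1.927e+04 Hz.

(a) f₀ = 6786 Hz  (b) Q = 0.3522  (c) BW = 1.927e+04 Hz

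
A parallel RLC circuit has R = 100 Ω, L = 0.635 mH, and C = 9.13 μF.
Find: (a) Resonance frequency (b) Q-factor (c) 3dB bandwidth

Step 1 — Resonance: ω₀ = 1/√(LC) = 1/√(0.000635·9.13e-06) = 1.313e+04 rad/s.
Step 2 — f₀ = ω₀/(2π) = 2090 Hz.
Step 3 — Parallel Q: Q = R/(ω₀L) = 100/(1.313e+04·0.000635) = 11.99.
Step 4 — Bandwidth: Δω = ω₀/Q = 1095 rad/s; BW = Δω/(2π) = 174.3 Hz.

(a) f₀ = 2090 Hz  (b) Q = 11.99  (c) BW = 174.3 Hz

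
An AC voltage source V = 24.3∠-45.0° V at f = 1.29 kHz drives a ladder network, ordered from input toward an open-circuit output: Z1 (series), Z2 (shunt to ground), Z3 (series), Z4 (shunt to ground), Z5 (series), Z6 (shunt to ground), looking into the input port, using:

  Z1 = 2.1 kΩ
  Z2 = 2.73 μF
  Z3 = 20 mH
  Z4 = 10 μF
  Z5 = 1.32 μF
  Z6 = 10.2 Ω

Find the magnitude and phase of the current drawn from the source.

Step 1 — Angular frequency: ω = 2π·f = 2π·1290 = 8105 rad/s.
Step 2 — Component impedances:
  Z1: Z = R = 2100 Ω
  Z2: Z = 1/(jωC) = -j/(ω·C) = 0 - j45.19 Ω
  Z3: Z = jωL = j·8105·0.02 = 0 + j162.1 Ω
  Z4: Z = 1/(jωC) = -j/(ω·C) = 0 - j12.34 Ω
  Z5: Z = 1/(jωC) = -j/(ω·C) = 0 - j93.47 Ω
  Z6: Z = R = 10.2 Ω
Step 3 — Ladder network (open output): work backward from the far end, alternating series and parallel combinations. Z_in = 2100 - j64.46 Ω = 2101∠-1.8° Ω.
Step 4 — Source phasor: V = 24.3∠-45.0° V = 17.18 - j17.18 V.
Step 5 — Ohm's law: I = V / Z_total = (17.18 - j17.18) / (2100 - j64.46) = 0.008425 - j0.007924 A.
Step 6 — Convert to polar: |I| = 0.01157 A, ∠I = -43.2°.

I = 0.01157∠-43.2° A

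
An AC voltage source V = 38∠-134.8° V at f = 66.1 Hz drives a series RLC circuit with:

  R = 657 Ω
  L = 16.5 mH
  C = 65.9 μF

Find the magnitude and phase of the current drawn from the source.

Step 1 — Angular frequency: ω = 2π·f = 2π·66.1 = 415.3 rad/s.
Step 2 — Component impedances:
  R: Z = R = 657 Ω
  L: Z = jωL = j·415.3·0.0165 = 0 + j6.853 Ω
  C: Z = 1/(jωC) = -j/(ω·C) = 0 - j36.54 Ω
Step 3 — Series combination: Z_total = R + L + C = 657 - j29.68 Ω = 657.7∠-2.6° Ω.
Step 4 — Source phasor: V = 38∠-134.8° V = -26.78 - j26.96 V.
Step 5 — Ohm's law: I = V / Z_total = (-26.78 - j26.96) / (657 - j29.68) = -0.03882 - j0.04279 A.
Step 6 — Convert to polar: |I| = 0.05778 A, ∠I = -132.2°.

I = 0.05778∠-132.2° A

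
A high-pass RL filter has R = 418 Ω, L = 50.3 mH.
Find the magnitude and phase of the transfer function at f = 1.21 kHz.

Step 1 — Angular frequency: ω = 2π·1210 = 7603 rad/s.
Step 2 — Transfer function: H(jω) = jωL/(R + jωL).
Step 3 — Numerator jωL = j·382.4; denominator R + jωL = 418 + j382.4.
Step 4 — H = 0.4556 + j0.498.
Step 5 — Magnitude: |H| = 0.675 (-3.4 dB); phase: φ = 47.5°.

|H| = 0.675 (-3.4 dB), φ = 47.5°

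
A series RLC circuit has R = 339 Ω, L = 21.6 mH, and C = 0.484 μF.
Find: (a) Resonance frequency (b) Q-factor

Step 1 — Resonance condition Im(Z)=0 gives ω₀ = 1/√(LC).
Step 2 — ω₀ = 1/√(0.0216·4.84e-07) = 9780 rad/s.
Step 3 — f₀ = ω₀/(2π) = 1557 Hz.
Step 4 — Series Q: Q = ω₀L/R = 9780·0.0216/339 = 0.6232.

(a) f₀ = 1557 Hz  (b) Q = 0.6232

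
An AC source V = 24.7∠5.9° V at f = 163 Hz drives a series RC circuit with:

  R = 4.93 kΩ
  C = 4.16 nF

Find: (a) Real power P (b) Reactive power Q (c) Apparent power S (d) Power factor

Step 1 — Angular frequency: ω = 2π·f = 2π·163 = 1024 rad/s.
Step 2 — Component impedances:
  R: Z = R = 4930 Ω
  C: Z = 1/(jωC) = -j/(ω·C) = 0 - j2.347e+05 Ω
Step 3 — Series combination: Z_total = R + C = 4930 - j2.347e+05 Ω = 2.348e+05∠-88.8° Ω.
Step 4 — Source phasor: V = 24.7∠5.9° V = 24.57 + j2.539 V.
Step 5 — Current: I = V / Z = -8.615e-06 + j0.0001049 A = 0.0001052∠94.7° A.
Step 6 — Complex power: S = V·I* = 5.457e-05 - j0.002598 VA.
Step 7 — Real power: P = Re(S) = 5.457e-05 W.
Step 8 — Reactive power: Q = Im(S) = -0.002598 VAR.
Step 9 — Apparent power: |S| = 0.002599 VA.
Step 10 — Power factor: PF = P/|S| = 0.021 (leading).

(a) P = 5.457e-05 W  (b) Q = -0.002598 VAR  (c) S = 0.002599 VA  (d) PF = 0.021 (leading)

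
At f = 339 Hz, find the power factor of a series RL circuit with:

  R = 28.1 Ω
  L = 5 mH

Step 1 — Angular frequency: ω = 2π·f = 2π·339 = 2130 rad/s.
Step 2 — Component impedances:
  R: Z = R = 28.1 Ω
  L: Z = jωL = j·2130·0.005 = 0 + j10.65 Ω
Step 3 — Series combination: Z_total = R + L = 28.1 + j10.65 Ω = 30.05∠20.8° Ω.
Step 4 — Power factor: PF = cos(φ) = Re(Z)/|Z| = 28.1/30.05 = 0.9351.
Step 5 — Type: Im(Z) = 10.65 ⇒ lagging (phase φ = 20.8°).

PF = 0.9351 (lagging, φ = 20.8°)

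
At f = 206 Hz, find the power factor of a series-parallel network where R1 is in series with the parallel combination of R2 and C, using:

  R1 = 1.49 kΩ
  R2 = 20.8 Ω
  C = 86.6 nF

Step 1 — Angular frequency: ω = 2π·f = 2π·206 = 1294 rad/s.
Step 2 — Component impedances:
  R1: Z = R = 1490 Ω
  R2: Z = R = 20.8 Ω
  C: Z = 1/(jωC) = -j/(ω·C) = 0 - j8921 Ω
Step 3 — Parallel branch: R2 || C = 1/(1/R2 + 1/C) = 20.8 - j0.04849 Ω.
Step 4 — Series with R1: Z_total = R1 + (R2 || C) = 1511 - j0.04849 Ω = 1511∠-0.0° Ω.
Step 5 — Power factor: PF = cos(φ) = Re(Z)/|Z| = 1511/1511 = 1.
Step 6 — Type: Im(Z) = -0.04849 ⇒ leading (phase φ = -0.0°).

PF = 1 (leading, φ = -0.0°)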